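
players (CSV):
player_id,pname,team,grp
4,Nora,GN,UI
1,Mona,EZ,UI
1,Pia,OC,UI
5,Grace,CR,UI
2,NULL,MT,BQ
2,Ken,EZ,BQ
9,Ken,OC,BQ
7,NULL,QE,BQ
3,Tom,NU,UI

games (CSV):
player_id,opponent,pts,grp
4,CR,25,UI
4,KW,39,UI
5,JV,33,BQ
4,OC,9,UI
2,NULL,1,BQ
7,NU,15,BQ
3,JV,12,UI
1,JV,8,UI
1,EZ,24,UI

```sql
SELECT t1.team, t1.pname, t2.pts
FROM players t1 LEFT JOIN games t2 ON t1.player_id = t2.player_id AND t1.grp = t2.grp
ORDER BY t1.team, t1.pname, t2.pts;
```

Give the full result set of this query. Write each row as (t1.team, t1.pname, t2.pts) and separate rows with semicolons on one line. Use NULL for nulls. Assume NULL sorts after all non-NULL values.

(CR, Grace, NULL); (EZ, Ken, 1); (EZ, Mona, 8); (EZ, Mona, 24); (GN, Nora, 9); (GN, Nora, 25); (GN, Nora, 39); (MT, NULL, 1); (NU, Tom, 12); (OC, Ken, NULL); (OC, Pia, 8); (OC, Pia, 24); (QE, NULL, 15)

LEFT JOIN keeps every row from `players`; unmatched rows get NULL for `games`'s columns.
Matching on t1.player_id = t2.player_id AND t1.grp = t2.grp.
Matched pairs: 11; unmatched t1 rows kept: 2.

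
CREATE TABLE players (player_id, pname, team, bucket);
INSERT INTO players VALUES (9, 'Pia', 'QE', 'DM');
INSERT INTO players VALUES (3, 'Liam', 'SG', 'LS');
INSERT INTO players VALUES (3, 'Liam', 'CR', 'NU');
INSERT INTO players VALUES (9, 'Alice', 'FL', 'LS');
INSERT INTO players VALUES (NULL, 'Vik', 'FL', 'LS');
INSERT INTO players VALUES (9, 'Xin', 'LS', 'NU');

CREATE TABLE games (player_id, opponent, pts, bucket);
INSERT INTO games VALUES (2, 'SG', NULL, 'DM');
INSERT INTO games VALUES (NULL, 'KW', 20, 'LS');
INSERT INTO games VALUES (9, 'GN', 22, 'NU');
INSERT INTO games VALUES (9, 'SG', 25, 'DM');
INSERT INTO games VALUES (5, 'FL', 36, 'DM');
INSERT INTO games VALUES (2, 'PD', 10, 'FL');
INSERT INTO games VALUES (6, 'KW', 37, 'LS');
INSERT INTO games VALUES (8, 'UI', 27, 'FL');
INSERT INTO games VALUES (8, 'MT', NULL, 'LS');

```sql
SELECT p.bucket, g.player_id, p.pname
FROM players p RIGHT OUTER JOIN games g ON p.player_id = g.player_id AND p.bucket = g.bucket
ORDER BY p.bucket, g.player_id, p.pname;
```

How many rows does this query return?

RIGHT JOIN keeps every row from `games`; unmatched rows get NULL for `players`'s columns.
Matching on p.player_id = g.player_id AND p.bucket = g.bucket. A NULL in a compared column never satisfies the condition.
- player_id=9, bucket=DM: 1 matching g row(s), so 1 row(s) emitted.
- player_id=3, bucket=LS: no matching g row.
- player_id=3, bucket=NU: no matching g row.
- player_id=9, bucket=LS: no matching g row.
- player_id=NULL, bucket=LS: no matching g row.
- player_id=9, bucket=NU: 1 matching g row(s), so 1 row(s) emitted.
- 7 row(s) from g found no p partner → padded with NULL.
Total: 2 matched + 7 padded = 9 rows.

9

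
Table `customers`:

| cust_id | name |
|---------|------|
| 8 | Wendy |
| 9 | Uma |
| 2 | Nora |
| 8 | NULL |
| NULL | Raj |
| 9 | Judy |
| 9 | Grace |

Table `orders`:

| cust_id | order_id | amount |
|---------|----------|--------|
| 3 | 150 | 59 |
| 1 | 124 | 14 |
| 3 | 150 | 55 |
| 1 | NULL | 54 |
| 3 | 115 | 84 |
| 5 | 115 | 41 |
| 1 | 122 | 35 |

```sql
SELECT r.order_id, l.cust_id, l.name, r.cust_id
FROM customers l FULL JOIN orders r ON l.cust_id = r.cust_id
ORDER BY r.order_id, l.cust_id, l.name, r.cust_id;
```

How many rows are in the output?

FULL OUTER JOIN keeps every row from both sides; unmatched rows get NULL for the other side's columns.
Matching on l.cust_id = r.cust_id. A NULL in a compared column never satisfies the condition.
Matched pairs: 0; unmatched l rows kept: 7; unmatched r rows kept: 7.
Total: 0 matched + 14 padded = 14 rows.

14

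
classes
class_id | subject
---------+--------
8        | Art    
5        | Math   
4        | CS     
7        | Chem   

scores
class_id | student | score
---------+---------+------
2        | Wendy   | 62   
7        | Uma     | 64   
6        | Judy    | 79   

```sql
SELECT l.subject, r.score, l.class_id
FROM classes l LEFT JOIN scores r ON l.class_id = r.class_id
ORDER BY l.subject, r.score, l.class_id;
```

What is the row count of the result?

4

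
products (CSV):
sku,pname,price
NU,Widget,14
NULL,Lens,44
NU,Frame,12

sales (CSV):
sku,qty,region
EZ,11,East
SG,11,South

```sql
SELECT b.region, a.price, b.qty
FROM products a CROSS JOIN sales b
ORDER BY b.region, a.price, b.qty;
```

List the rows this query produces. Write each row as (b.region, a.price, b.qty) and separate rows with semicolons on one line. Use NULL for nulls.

(East, 12, 11); (East, 14, 11); (East, 44, 11); (South, 12, 11); (South, 14, 11); (South, 44, 11)

CROSS JOIN pairs every row of `products` with every row of `sales`: 3 × 2 = 6 rows.
After projecting and ordering:
b.region | a.price | b.qty
East | 12 | 11
East | 14 | 11
East | 44 | 11
South | 12 | 11
South | 14 | 11
South | 44 | 11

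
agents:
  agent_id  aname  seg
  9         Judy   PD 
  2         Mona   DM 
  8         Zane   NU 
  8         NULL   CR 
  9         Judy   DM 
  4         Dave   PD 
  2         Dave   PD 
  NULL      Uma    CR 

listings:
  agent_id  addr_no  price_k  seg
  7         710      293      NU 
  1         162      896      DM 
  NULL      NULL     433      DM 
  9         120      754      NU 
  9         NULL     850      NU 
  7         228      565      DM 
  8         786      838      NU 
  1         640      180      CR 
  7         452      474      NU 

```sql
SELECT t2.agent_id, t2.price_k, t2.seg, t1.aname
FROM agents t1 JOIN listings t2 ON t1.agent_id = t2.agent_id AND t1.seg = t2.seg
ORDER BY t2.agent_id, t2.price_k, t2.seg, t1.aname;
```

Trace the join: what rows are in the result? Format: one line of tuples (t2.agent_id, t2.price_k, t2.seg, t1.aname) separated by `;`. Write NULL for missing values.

INNER JOIN keeps only pairs where the ON condition holds.
Matching on t1.agent_id = t2.agent_id AND t1.seg = t2.seg. A NULL in a compared column never satisfies the condition.
- t1 row (agent_id=9, seg=PD): no match → dropped.
- t1 row (agent_id=2, seg=DM): no match → dropped.
- t1 row (agent_id=8, seg=NU): matches 1 t2 row(s) → 1 output row(s).
- t1 row (agent_id=8, seg=CR): no match → dropped.
- t1 row (agent_id=9, seg=DM): no match → dropped.
- t1 row (agent_id=4, seg=PD): no match → dropped.
- t1 row (agent_id=2, seg=PD): no match → dropped.
- t1 row (agent_id=NULL, seg=CR): no match → dropped.
After projecting and ordering:
t2.agent_id | t2.price_k | t2.seg | t1.aname
8 | 838 | NU | Zane

(8, 838, NU, Zane)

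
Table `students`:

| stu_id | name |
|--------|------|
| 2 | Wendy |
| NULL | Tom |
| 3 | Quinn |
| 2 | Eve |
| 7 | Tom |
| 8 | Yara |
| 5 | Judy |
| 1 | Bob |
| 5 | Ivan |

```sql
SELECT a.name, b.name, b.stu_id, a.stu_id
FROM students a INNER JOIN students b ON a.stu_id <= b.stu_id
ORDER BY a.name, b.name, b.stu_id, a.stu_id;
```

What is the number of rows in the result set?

38

INNER JOIN keeps only pairs where the ON condition holds.
Matching on a.stu_id <= b.stu_id. A NULL in a compared column never satisfies the condition.
- a[0] stu_id=2 → 7 match(es) in b → 7 row(s).
- a[1] stu_id=NULL → no match; dropped.
- a[2] stu_id=3 → 5 match(es) in b → 5 row(s).
- a[3] stu_id=2 → 7 match(es) in b → 7 row(s).
- a[4] stu_id=7 → 2 match(es) in b → 2 row(s).
- a[5] stu_id=8 → 1 match(es) in b → 1 row(s).
- a[6] stu_id=5 → 4 match(es) in b → 4 row(s).
- a[7] stu_id=1 → 8 match(es) in b → 8 row(s).
- a[8] stu_id=5 → 4 match(es) in b → 4 row(s).
Total: 38 rows.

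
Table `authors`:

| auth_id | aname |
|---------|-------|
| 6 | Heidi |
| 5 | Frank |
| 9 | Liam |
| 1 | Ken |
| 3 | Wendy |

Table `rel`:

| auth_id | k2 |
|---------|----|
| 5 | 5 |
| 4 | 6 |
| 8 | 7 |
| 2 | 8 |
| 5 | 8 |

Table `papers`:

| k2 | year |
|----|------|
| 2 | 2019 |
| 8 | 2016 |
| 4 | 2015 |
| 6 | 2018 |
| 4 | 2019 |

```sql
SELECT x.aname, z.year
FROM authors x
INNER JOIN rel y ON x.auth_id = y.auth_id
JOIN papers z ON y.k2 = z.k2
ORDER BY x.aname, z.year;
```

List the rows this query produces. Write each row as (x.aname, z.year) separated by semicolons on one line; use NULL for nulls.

(Frank, 2016)

Evaluate left to right. First `authors x INNER JOIN rel y` on auth_id: 2 row(s).
Then INNER JOIN `papers z` on k2: keep only rows whose y.k2 appears in z.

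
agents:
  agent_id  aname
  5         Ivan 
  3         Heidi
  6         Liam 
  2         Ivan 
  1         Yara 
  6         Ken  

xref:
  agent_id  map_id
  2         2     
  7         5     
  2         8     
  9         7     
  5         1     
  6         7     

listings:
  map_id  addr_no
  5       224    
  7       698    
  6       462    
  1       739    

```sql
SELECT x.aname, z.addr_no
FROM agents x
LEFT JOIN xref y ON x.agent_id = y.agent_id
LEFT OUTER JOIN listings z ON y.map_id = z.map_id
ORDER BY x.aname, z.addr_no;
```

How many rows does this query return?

Step 1 — x LEFT JOIN y on agent_id → 7 row(s).
Then LEFT JOIN `listings z` on map_id: each of those 7 rows is kept; rows whose y.map_id has no match in z get NULL for z's columns.
Result: 7 row(s).

7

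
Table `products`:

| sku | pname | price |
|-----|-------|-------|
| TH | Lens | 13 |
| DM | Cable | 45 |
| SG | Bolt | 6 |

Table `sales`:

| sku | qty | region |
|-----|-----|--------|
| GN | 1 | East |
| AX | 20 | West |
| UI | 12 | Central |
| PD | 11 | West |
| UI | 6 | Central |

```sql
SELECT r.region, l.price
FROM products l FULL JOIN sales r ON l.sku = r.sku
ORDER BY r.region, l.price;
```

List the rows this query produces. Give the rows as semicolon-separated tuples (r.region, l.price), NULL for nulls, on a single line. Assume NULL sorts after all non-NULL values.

(Central, NULL); (Central, NULL); (East, NULL); (West, NULL); (West, NULL); (NULL, 6); (NULL, 13); (NULL, 45)

FULL OUTER JOIN keeps every row from both sides; unmatched rows get NULL for the other side's columns.
Matching on l.sku = r.sku.
- l[0] sku=TH → no match; kept with NULLs on the r side.
- l[1] sku=DM → no match; kept with NULLs on the r side.
- l[2] sku=SG → no match; kept with NULLs on the r side.
- 5 r row(s) had no l match → kept, l columns NULL.
After projecting and ordering:
r.region | l.price
Central | NULL
Central | NULL
East | NULL
West | NULL
West | NULL
NULL | 6
NULL | 13
NULL | 45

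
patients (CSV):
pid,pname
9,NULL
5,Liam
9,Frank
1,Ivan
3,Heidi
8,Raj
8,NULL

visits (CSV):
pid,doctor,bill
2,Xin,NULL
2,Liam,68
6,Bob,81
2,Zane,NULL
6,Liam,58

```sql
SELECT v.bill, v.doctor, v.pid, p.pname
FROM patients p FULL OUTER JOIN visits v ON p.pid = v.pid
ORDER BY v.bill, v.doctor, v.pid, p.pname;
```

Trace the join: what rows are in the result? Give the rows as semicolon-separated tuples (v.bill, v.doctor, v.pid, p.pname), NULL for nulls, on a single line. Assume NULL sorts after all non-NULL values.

FULL OUTER JOIN keeps every row from both sides; unmatched rows get NULL for the other side's columns.
Matching on p.pid = v.pid.
Matched pairs: 0; unmatched p rows kept: 7; unmatched v rows kept: 5.

(58, Liam, 6, NULL); (68, Liam, 2, NULL); (81, Bob, 6, NULL); (NULL, Xin, 2, NULL); (NULL, Zane, 2, NULL); (NULL, NULL, NULL, Frank); (NULL, NULL, NULL, Heidi); (NULL, NULL, NULL, Ivan); (NULL, NULL, NULL, Liam); (NULL, NULL, NULL, Raj); (NULL, NULL, NULL, NULL); (NULL, NULL, NULL, NULL)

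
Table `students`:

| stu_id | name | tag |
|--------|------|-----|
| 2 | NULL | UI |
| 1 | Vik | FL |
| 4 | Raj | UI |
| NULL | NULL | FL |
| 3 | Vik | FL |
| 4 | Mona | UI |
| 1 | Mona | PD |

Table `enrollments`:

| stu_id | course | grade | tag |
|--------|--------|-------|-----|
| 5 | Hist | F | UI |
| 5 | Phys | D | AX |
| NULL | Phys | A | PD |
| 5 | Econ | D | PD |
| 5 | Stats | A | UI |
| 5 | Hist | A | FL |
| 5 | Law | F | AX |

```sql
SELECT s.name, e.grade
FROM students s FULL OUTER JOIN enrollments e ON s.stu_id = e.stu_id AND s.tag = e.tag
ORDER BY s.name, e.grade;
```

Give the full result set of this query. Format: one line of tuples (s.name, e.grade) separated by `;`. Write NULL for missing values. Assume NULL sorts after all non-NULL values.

FULL OUTER JOIN keeps every row from both sides; unmatched rows get NULL for the other side's columns.
Matching on s.stu_id = e.stu_id AND s.tag = e.tag. A NULL in a compared column never satisfies the condition.
- s[0] stu_id=2, tag=UI → no match; kept with NULLs on the e side.
- s[1] stu_id=1, tag=FL → no match; kept with NULLs on the e side.
- s[2] stu_id=4, tag=UI → no match; kept with NULLs on the e side.
- s[3] stu_id=NULL, tag=FL → no match; kept with NULLs on the e side.
- s[4] stu_id=3, tag=FL → no match; kept with NULLs on the e side.
- s[5] stu_id=4, tag=UI → no match; kept with NULLs on the e side.
- s[6] stu_id=1, tag=PD → no match; kept with NULLs on the e side.
- 7 row(s) from e found no s partner → padded with NULL.

(Mona, NULL); (Mona, NULL); (Raj, NULL); (Vik, NULL); (Vik, NULL); (NULL, A); (NULL, A); (NULL, A); (NULL, D); (NULL, D); (NULL, F); (NULL, F); (NULL, NULL); (NULL, NULL)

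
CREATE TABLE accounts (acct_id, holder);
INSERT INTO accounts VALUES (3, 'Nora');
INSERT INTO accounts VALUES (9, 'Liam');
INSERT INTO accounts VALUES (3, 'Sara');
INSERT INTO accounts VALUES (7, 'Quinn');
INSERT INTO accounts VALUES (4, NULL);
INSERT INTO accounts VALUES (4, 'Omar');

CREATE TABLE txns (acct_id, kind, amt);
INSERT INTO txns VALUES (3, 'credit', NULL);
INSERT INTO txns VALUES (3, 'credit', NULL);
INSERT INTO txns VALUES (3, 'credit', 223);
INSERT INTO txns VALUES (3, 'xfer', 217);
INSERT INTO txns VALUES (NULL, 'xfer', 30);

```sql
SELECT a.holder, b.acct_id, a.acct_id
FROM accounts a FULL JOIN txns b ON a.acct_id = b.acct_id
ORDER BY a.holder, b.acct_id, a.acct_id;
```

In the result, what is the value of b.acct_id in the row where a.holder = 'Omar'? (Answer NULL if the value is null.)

NULL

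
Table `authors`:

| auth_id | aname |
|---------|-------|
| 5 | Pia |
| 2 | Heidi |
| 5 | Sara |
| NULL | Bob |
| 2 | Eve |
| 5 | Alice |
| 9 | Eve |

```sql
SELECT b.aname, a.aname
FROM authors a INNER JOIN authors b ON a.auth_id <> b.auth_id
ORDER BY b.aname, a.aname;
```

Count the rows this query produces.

22

INNER JOIN keeps only pairs where the ON condition holds.
Matching on a.auth_id <> b.auth_id. A NULL in a compared column never satisfies the condition.
Matched pairs: 22.
Total: 22 rows.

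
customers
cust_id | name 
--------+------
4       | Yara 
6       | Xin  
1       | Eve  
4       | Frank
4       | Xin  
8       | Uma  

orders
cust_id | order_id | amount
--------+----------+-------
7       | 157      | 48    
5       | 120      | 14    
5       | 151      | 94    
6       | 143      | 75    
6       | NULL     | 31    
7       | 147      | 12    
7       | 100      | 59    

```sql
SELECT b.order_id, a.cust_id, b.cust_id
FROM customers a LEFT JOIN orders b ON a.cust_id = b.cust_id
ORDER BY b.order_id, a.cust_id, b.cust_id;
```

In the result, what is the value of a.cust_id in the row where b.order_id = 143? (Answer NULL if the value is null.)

6

LEFT JOIN keeps every row from `customers`; unmatched rows get NULL for `orders`'s columns.
Matching on a.cust_id = b.cust_id.
Matched pairs: 2; unmatched a rows kept: 5.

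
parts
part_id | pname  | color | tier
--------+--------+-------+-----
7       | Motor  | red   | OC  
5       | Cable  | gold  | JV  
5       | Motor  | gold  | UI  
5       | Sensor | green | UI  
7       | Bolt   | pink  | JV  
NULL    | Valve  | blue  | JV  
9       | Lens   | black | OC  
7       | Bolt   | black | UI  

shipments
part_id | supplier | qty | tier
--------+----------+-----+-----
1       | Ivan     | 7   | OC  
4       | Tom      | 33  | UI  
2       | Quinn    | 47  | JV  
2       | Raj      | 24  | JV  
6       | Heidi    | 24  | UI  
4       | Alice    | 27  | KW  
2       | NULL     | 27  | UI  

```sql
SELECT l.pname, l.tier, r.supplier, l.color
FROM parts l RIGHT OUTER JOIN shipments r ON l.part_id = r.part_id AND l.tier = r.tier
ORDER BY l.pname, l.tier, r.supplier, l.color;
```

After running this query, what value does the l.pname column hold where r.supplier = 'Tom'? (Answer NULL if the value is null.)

RIGHT JOIN keeps every row from `shipments`; unmatched rows get NULL for `parts`'s columns.
Matching on l.part_id = r.part_id AND l.tier = r.tier. A NULL in a compared column never satisfies the condition.
- l[0] part_id=7, tier=OC → no match.
- l[1] part_id=5, tier=JV → no match.
- l[2] part_id=5, tier=UI → no match.
- l[3] part_id=5, tier=UI → no match.
- l[4] part_id=7, tier=JV → no match.
- l[5] part_id=NULL, tier=JV → no match.
- l[6] part_id=9, tier=OC → no match.
- l[7] part_id=7, tier=UI → no match.
- 7 row(s) from r found no l partner → padded with NULL.

NULL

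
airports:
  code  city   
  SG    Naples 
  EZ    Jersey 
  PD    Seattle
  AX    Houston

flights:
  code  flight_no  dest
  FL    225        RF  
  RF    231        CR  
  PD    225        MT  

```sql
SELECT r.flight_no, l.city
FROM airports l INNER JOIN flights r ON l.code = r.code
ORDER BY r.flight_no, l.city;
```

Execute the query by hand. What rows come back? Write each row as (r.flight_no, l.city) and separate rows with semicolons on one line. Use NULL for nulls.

(225, Seattle)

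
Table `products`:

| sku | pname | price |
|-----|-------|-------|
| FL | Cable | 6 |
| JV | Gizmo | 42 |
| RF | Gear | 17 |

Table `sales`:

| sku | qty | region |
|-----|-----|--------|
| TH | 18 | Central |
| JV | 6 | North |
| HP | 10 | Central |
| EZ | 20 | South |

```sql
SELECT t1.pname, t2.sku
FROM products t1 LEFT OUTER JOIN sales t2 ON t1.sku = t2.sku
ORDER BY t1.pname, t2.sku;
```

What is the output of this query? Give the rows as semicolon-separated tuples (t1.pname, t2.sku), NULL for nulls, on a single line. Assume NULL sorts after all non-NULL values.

(Cable, NULL); (Gear, NULL); (Gizmo, JV)

LEFT JOIN keeps every row from `products`; unmatched rows get NULL for `sales`'s columns.
Matching on t1.sku = t2.sku.
- t1[0] sku=FL → no match; kept with NULLs on the t2 side.
- t1[1] sku=JV → 1 match(es) in t2 → 1 row(s).
- t1[2] sku=RF → no match; kept with NULLs on the t2 side.
After projecting and ordering:
t1.pname | t2.sku
Cable | NULL
Gear | NULL
Gizmo | JV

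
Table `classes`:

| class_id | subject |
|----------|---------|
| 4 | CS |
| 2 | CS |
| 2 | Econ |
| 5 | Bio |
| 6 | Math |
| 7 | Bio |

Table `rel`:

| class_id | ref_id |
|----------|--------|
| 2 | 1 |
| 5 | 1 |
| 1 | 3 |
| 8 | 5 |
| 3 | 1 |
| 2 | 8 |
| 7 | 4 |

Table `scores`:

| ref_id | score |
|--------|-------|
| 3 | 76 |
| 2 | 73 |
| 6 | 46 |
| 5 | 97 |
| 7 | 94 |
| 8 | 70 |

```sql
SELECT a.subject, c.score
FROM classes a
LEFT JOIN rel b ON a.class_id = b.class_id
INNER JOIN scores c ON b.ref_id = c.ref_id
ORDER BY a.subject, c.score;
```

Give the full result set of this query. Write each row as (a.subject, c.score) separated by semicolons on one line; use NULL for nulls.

(CS, 70); (Econ, 70)

Step 1 — a LEFT JOIN b on class_id → 8 row(s).
Then INNER JOIN `scores c` on ref_id: keep only rows whose b.ref_id appears in c.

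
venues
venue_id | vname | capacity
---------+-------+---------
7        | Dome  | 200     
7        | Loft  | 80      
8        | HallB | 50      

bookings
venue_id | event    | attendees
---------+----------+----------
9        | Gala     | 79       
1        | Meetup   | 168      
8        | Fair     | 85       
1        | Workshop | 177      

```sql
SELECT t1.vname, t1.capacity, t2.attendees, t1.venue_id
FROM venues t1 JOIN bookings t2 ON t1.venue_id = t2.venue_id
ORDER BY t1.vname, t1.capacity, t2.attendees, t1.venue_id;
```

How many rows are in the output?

1

INNER JOIN keeps only pairs where the ON condition holds.
Matching on t1.venue_id = t2.venue_id.
- t1 (venue_id=7) has no partner → excluded.
- t1 (venue_id=7) has no partner → excluded.
- t1 (venue_id=8) pairs with 1 row(s) of t2.
Total: 1 rows.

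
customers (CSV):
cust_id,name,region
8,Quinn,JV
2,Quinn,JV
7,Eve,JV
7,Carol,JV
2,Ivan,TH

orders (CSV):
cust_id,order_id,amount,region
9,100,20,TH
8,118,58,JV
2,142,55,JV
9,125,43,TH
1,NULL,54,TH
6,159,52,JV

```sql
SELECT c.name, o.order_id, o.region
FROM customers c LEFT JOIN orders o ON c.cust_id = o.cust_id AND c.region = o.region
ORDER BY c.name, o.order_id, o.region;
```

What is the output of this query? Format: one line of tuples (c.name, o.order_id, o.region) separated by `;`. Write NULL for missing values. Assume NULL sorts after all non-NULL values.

(Carol, NULL, NULL); (Eve, NULL, NULL); (Ivan, NULL, NULL); (Quinn, 118, JV); (Quinn, 142, JV)

LEFT JOIN keeps every row from `customers`; unmatched rows get NULL for `orders`'s columns.
Matching on c.cust_id = o.cust_id AND c.region = o.region.
- c row (cust_id=8, region=JV): matches 1 o row(s) → 1 output row(s).
- c row (cust_id=2, region=JV): matches 1 o row(s) → 1 output row(s).
- c row (cust_id=7, region=JV): no match → kept, o columns NULL.
- c row (cust_id=7, region=JV): no match → kept, o columns NULL.
- c row (cust_id=2, region=TH): no match → kept, o columns NULL.
After projecting and ordering:
c.name | o.order_id | o.region
Carol | NULL | NULL
Eve | NULL | NULL
Ivan | NULL | NULL
Quinn | 118 | JV
Quinn | 142 | JV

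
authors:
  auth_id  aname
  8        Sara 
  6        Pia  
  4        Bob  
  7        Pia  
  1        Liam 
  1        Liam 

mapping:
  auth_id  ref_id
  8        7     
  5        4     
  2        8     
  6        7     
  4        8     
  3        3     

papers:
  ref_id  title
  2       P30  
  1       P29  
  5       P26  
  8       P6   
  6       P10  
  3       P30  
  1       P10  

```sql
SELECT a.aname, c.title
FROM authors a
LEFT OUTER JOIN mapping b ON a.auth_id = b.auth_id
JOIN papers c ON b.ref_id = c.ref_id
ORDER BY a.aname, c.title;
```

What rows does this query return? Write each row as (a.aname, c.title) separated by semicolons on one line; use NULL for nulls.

Step 1 — a LEFT JOIN b on auth_id → 6 row(s).
Then INNER JOIN `papers c` on ref_id: keep only rows whose b.ref_id appears in c.

(Bob, P6)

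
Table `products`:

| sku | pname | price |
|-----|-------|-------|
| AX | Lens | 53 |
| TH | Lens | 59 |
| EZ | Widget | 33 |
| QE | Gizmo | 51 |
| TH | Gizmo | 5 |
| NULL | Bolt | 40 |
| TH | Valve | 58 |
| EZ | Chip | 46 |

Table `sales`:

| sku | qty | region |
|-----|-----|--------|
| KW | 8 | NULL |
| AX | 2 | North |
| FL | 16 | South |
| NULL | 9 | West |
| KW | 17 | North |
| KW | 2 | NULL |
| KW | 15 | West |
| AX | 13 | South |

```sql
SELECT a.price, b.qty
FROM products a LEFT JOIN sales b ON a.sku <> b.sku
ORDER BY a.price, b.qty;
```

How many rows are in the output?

48

LEFT JOIN keeps every row from `products`; unmatched rows get NULL for `sales`'s columns.
Matching on a.sku <> b.sku. A NULL in a compared column never satisfies the condition.
- sku=AX: 5 matching b row(s), so 5 row(s) emitted.
- sku=TH: 7 matching b row(s), so 7 row(s) emitted.
- sku=EZ: 7 matching b row(s), so 7 row(s) emitted.
- sku=QE: 7 matching b row(s), so 7 row(s) emitted.
- sku=TH: 7 matching b row(s), so 7 row(s) emitted.
- sku=NULL: no b row matches, row kept with b columns NULL.
- sku=TH: 7 matching b row(s), so 7 row(s) emitted.
- sku=EZ: 7 matching b row(s), so 7 row(s) emitted.
Total: 47 matched + 1 padded = 48 rows.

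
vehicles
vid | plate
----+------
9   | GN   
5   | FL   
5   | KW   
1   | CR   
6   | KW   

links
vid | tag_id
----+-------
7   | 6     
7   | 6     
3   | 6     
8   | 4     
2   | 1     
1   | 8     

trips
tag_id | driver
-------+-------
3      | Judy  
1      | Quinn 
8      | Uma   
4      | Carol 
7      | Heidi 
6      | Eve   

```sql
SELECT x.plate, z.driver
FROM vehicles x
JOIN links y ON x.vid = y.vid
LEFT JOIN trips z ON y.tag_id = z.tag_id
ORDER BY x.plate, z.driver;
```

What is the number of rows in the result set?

1

Evaluate left to right. First `vehicles x INNER JOIN links y` on vid: 1 row(s).
Then LEFT JOIN `trips z` on tag_id: each of those 1 rows is kept; rows whose y.tag_id has no match in z get NULL for z's columns.
Result: 1 row(s).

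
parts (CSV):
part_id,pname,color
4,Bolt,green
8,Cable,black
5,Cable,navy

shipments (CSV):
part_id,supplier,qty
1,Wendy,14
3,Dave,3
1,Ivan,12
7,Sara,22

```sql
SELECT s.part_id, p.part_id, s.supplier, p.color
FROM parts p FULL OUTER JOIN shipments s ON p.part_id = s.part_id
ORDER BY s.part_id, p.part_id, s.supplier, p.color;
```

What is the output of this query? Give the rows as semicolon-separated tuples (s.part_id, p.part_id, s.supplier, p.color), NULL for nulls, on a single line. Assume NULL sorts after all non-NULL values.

FULL OUTER JOIN keeps every row from both sides; unmatched rows get NULL for the other side's columns.
Matching on p.part_id = s.part_id.
- p (part_id=4) has no partner → padded with NULL.
- p (part_id=8) has no partner → padded with NULL.
- p (part_id=5) has no partner → padded with NULL.
- 4 s row(s) had no p match → kept, p columns NULL.
After projecting and ordering:
s.part_id | p.part_id | s.supplier | p.color
1 | NULL | Ivan | NULL
1 | NULL | Wendy | NULL
3 | NULL | Dave | NULL
7 | NULL | Sara | NULL
NULL | 4 | NULL | green
NULL | 5 | NULL | navy
NULL | 8 | NULL | black

(1, NULL, Ivan, NULL); (1, NULL, Wendy, NULL); (3, NULL, Dave, NULL); (7, NULL, Sara, NULL); (NULL, 4, NULL, green); (NULL, 5, NULL, navy); (NULL, 8, NULL, black)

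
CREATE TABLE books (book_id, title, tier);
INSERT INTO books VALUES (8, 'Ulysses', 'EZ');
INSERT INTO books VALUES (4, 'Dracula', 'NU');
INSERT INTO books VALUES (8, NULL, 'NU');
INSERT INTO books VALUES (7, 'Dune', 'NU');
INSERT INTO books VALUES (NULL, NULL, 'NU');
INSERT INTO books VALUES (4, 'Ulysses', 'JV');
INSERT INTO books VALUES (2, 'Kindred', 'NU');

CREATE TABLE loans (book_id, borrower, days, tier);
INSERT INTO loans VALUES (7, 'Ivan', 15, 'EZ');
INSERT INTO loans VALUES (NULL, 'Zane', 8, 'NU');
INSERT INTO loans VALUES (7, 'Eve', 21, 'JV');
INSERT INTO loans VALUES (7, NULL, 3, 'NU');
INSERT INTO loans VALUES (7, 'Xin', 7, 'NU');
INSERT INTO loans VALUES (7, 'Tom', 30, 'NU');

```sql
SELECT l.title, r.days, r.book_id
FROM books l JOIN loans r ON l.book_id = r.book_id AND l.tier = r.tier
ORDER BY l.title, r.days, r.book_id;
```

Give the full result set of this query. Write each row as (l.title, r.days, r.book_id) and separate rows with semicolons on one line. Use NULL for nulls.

(Dune, 3, 7); (Dune, 7, 7); (Dune, 30, 7)

INNER JOIN keeps only pairs where the ON condition holds.
Matching on l.book_id = r.book_id AND l.tier = r.tier. A NULL in a compared column never satisfies the condition.
- l (book_id=8, tier=EZ) has no partner → excluded.
- l (book_id=4, tier=NU) has no partner → excluded.
- l (book_id=8, tier=NU) has no partner → excluded.
- l (book_id=7, tier=NU) pairs with 3 row(s) of r.
- l (book_id=NULL, tier=NU) has no partner → excluded.
- l (book_id=4, tier=JV) has no partner → excluded.
- l (book_id=2, tier=NU) has no partner → excluded.
After projecting and ordering:
l.title | r.days | r.book_id
Dune | 3 | 7
Dune | 7 | 7
Dune | 30 | 7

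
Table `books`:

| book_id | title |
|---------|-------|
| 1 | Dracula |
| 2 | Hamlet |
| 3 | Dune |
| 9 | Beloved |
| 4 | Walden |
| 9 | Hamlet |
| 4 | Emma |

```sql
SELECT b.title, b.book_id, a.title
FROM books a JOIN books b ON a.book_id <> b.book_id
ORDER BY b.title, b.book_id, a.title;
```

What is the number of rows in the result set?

INNER JOIN keeps only pairs where the ON condition holds.
Matching on a.book_id <> b.book_id.
- book_id=1: 6 matching b row(s), so 6 row(s) emitted.
- book_id=2: 6 matching b row(s), so 6 row(s) emitted.
- book_id=3: 6 matching b row(s), so 6 row(s) emitted.
- book_id=9: 5 matching b row(s), so 5 row(s) emitted.
- book_id=4: 5 matching b row(s), so 5 row(s) emitted.
- book_id=9: 5 matching b row(s), so 5 row(s) emitted.
- book_id=4: 5 matching b row(s), so 5 row(s) emitted.
Total: 38 rows.

38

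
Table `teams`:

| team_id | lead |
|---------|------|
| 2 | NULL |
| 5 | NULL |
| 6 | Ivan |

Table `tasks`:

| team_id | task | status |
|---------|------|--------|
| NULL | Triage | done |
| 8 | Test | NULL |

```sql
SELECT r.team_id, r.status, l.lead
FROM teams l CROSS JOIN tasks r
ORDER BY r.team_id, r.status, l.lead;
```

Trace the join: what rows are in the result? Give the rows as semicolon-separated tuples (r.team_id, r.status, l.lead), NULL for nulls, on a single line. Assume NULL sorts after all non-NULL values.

CROSS JOIN pairs every row of `teams` with every row of `tasks`: 3 × 2 = 6 rows.
After projecting and ordering:
r.team_id | r.status | l.lead
8 | NULL | Ivan
8 | NULL | NULL
8 | NULL | NULL
NULL | done | Ivan
NULL | done | NULL
NULL | done | NULL

(8, NULL, Ivan); (8, NULL, NULL); (8, NULL, NULL); (NULL, done, Ivan); (NULL, done, NULL); (NULL, done, NULL)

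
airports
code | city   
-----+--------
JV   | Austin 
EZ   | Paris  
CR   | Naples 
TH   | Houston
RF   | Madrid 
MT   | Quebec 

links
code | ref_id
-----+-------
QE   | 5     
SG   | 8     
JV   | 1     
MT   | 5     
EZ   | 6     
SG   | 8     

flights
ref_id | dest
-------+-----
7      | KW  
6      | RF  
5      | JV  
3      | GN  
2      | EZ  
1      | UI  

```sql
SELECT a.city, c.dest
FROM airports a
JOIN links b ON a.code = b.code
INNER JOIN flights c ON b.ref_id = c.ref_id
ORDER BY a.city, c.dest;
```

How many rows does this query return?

Joins associate left-to-right: airports INNER JOIN links on code gives 3 intermediate row(s).
Then INNER JOIN `flights c` on ref_id: keep only rows whose b.ref_id appears in c.
Result: 3 row(s).

3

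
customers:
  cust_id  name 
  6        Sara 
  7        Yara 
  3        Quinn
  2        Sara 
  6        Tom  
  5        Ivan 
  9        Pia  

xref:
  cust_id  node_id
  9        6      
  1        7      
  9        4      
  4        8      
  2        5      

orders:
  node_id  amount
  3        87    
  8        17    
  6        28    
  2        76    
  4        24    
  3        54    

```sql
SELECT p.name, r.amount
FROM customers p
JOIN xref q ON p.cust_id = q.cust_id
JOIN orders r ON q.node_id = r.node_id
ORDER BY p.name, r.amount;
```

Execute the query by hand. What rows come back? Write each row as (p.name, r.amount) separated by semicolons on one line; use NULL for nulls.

(Pia, 24); (Pia, 28)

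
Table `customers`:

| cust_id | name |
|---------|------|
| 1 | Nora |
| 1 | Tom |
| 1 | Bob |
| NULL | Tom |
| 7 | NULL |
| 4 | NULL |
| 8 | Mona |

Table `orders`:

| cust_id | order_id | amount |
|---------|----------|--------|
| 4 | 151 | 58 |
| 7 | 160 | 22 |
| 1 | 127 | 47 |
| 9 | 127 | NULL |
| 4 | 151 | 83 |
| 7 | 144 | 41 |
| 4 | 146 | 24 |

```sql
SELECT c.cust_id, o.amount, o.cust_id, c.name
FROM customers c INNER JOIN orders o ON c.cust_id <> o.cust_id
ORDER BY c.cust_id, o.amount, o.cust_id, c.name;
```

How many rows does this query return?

34

INNER JOIN keeps only pairs where the ON condition holds.
Matching on c.cust_id <> o.cust_id. A NULL in a compared column never satisfies the condition.
- c row (cust_id=1): matches 6 o row(s) → 6 output row(s).
- c row (cust_id=1): matches 6 o row(s) → 6 output row(s).
- c row (cust_id=1): matches 6 o row(s) → 6 output row(s).
- c row (cust_id=NULL): no match → dropped.
- c row (cust_id=7): matches 5 o row(s) → 5 output row(s).
- c row (cust_id=4): matches 4 o row(s) → 4 output row(s).
- c row (cust_id=8): matches 7 o row(s) → 7 output row(s).
Total: 34 rows.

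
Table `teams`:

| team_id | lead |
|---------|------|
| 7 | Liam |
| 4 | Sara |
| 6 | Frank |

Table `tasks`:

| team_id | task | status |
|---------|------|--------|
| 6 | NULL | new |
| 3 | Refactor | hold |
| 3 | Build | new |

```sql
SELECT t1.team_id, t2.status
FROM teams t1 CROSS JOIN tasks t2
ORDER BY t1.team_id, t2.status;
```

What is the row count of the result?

9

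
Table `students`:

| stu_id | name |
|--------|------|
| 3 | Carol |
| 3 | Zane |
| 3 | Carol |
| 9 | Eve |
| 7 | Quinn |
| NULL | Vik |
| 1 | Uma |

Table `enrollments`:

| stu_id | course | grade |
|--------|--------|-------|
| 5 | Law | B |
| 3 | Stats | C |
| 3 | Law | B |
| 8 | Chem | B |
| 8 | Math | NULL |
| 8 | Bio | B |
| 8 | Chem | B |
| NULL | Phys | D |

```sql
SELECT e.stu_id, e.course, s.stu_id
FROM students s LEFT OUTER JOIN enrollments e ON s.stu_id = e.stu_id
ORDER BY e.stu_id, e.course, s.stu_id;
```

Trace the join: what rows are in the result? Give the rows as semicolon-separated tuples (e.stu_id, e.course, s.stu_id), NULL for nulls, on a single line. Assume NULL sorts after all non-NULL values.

LEFT JOIN keeps every row from `students`; unmatched rows get NULL for `enrollments`'s columns.
Matching on s.stu_id = e.stu_id. A NULL in a compared column never satisfies the condition.
Matched pairs: 6; unmatched s rows kept: 4.

(3, Law, 3); (3, Law, 3); (3, Law, 3); (3, Stats, 3); (3, Stats, 3); (3, Stats, 3); (NULL, NULL, 1); (NULL, NULL, 7); (NULL, NULL, 9); (NULL, NULL, NULL)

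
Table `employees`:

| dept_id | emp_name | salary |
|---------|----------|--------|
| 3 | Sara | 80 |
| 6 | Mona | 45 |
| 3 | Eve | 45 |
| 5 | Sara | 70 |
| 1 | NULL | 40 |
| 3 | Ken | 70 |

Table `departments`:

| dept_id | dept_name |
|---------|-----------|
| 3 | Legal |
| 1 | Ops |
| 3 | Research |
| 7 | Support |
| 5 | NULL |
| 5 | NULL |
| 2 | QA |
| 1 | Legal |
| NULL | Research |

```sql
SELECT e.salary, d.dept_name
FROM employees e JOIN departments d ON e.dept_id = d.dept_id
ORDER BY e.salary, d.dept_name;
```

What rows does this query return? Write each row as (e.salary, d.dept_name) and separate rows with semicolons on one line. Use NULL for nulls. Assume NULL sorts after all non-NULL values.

INNER JOIN keeps only pairs where the ON condition holds.
Matching on e.dept_id = d.dept_id. A NULL in a compared column never satisfies the condition.
- e row (dept_id=3): matches 2 d row(s) → 2 output row(s).
- e row (dept_id=6): no match → dropped.
- e row (dept_id=3): matches 2 d row(s) → 2 output row(s).
- e row (dept_id=5): matches 2 d row(s) → 2 output row(s).
- e row (dept_id=1): matches 2 d row(s) → 2 output row(s).
- e row (dept_id=3): matches 2 d row(s) → 2 output row(s).
After projecting and ordering:
e.salary | d.dept_name
40 | Legal
40 | Ops
45 | Legal
45 | Research
70 | Legal
70 | Research
70 | NULL
70 | NULL
80 | Legal
80 | Research

(40, Legal); (40, Ops); (45, Legal); (45, Research); (70, Legal); (70, Research); (70, NULL); (70, NULL); (80, Legal); (80, Research)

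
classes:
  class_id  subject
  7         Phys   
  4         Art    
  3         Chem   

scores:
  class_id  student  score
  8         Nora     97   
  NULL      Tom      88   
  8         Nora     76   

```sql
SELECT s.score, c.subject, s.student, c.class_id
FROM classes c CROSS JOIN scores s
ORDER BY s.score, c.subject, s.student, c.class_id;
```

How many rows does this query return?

9

CROSS JOIN pairs every row of `classes` with every row of `scores`: 3 × 3 = 9 rows.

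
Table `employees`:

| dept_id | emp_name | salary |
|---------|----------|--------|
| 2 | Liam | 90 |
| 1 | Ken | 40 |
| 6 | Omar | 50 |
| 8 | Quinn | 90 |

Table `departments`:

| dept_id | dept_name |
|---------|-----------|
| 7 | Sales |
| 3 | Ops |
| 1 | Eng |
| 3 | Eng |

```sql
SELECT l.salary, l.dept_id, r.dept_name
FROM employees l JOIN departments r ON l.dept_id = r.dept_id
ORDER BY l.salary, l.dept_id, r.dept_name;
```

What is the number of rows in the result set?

INNER JOIN keeps only pairs where the ON condition holds.
Matching on l.dept_id = r.dept_id.
- l[0] dept_id=2 → no match; dropped.
- l[1] dept_id=1 → 1 match(es) in r → 1 row(s).
- l[2] dept_id=6 → no match; dropped.
- l[3] dept_id=8 → no match; dropped.
Total: 1 rows.

1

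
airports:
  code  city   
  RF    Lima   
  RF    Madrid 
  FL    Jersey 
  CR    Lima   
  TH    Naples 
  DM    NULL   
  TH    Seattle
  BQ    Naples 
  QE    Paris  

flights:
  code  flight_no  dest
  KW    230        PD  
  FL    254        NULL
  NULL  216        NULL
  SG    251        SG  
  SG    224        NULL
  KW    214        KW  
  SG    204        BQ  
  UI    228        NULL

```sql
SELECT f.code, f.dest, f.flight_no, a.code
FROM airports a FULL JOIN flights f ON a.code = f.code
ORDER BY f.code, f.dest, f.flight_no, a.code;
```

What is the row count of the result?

16

FULL OUTER JOIN keeps every row from both sides; unmatched rows get NULL for the other side's columns.
Matching on a.code = f.code. A NULL in a compared column never satisfies the condition.
Matched pairs: 1; unmatched a rows kept: 8; unmatched f rows kept: 7.
Total: 1 matched + 15 padded = 16 rows.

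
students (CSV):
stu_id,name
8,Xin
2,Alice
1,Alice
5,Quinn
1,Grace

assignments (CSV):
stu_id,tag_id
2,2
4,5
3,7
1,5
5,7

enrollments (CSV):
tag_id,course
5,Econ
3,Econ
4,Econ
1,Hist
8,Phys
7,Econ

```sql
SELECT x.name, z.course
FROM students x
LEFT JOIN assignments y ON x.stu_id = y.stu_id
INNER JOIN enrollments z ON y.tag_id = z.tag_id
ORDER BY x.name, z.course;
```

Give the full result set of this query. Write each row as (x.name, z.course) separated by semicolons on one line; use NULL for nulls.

Step 1 — x LEFT JOIN y on stu_id → 5 row(s).
Then INNER JOIN `enrollments z` on tag_id: keep only rows whose y.tag_id appears in z.

(Alice, Econ); (Grace, Econ); (Quinn, Econ)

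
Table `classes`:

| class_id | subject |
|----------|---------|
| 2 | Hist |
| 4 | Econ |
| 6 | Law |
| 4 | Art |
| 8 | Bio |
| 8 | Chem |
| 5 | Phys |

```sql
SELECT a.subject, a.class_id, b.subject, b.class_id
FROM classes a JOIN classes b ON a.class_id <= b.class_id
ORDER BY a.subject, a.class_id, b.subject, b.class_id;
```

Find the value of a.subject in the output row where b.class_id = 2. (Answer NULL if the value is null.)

Hist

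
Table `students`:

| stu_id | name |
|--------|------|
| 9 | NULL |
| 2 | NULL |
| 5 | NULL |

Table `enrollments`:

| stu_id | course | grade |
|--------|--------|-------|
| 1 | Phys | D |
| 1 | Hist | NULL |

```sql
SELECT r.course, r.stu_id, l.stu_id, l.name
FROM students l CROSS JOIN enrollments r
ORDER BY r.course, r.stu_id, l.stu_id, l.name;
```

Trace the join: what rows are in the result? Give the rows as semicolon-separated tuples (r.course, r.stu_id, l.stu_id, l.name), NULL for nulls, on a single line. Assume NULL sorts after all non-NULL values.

(Hist, 1, 2, NULL); (Hist, 1, 5, NULL); (Hist, 1, 9, NULL); (Phys, 1, 2, NULL); (Phys, 1, 5, NULL); (Phys, 1, 9, NULL)

CROSS JOIN pairs every row of `students` with every row of `enrollments`: 3 × 2 = 6 rows.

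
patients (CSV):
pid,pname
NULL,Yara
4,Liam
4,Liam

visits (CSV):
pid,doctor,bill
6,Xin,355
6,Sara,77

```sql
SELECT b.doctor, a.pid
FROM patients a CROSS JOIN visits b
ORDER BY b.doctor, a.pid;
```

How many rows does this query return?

6

CROSS JOIN pairs every row of `patients` with every row of `visits`: 3 × 2 = 6 rows.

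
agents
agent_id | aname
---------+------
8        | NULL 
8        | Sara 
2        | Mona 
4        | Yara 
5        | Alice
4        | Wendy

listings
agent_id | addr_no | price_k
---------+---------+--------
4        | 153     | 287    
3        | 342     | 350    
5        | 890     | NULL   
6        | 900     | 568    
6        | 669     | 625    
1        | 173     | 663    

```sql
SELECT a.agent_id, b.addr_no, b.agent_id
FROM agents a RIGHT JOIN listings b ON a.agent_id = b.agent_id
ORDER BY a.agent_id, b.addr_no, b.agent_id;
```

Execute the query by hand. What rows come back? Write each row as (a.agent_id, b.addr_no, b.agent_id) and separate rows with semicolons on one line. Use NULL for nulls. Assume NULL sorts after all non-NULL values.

RIGHT JOIN keeps every row from `listings`; unmatched rows get NULL for `agents`'s columns.
Matching on a.agent_id = b.agent_id.
Matched pairs: 3; unmatched b rows kept: 4.

(4, 153, 4); (4, 153, 4); (5, 890, 5); (NULL, 173, 1); (NULL, 342, 3); (NULL, 669, 6); (NULL, 900, 6)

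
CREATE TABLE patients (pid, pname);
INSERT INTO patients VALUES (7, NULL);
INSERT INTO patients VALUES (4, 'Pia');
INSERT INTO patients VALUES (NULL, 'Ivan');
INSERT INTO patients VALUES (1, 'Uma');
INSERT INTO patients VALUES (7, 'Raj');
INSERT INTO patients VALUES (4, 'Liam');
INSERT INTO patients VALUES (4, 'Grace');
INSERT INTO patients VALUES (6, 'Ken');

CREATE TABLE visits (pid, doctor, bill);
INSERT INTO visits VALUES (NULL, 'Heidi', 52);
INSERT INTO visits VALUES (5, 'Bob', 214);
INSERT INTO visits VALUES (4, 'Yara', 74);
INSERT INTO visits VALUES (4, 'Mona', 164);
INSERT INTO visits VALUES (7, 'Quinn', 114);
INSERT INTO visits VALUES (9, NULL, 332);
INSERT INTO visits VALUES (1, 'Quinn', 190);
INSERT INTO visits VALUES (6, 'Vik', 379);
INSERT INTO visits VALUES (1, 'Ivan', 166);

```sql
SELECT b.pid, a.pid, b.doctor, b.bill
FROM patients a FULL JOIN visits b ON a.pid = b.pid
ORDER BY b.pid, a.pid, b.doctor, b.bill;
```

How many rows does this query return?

FULL OUTER JOIN keeps every row from both sides; unmatched rows get NULL for the other side's columns.
Matching on a.pid = b.pid. A NULL in a compared column never satisfies the condition.
Matched pairs: 11; unmatched a rows kept: 1; unmatched b rows kept: 3.
Total: 11 matched + 4 padded = 15 rows.

15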